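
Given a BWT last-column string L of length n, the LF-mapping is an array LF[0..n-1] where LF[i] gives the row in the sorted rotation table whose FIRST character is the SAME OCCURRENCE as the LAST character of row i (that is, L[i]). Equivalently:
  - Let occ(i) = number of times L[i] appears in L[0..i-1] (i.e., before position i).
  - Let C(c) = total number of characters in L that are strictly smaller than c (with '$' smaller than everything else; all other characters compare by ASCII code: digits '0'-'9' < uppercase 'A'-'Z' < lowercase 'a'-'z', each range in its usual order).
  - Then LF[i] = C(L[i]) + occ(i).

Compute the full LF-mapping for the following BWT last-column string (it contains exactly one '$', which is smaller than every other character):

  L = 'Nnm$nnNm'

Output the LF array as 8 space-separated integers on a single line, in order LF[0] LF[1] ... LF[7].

Answer: 1 5 3 0 6 7 2 4

Derivation:
Char counts: '$':1, 'N':2, 'm':2, 'n':3
C (first-col start): C('$')=0, C('N')=1, C('m')=3, C('n')=5
L[0]='N': occ=0, LF[0]=C('N')+0=1+0=1
L[1]='n': occ=0, LF[1]=C('n')+0=5+0=5
L[2]='m': occ=0, LF[2]=C('m')+0=3+0=3
L[3]='$': occ=0, LF[3]=C('$')+0=0+0=0
L[4]='n': occ=1, LF[4]=C('n')+1=5+1=6
L[5]='n': occ=2, LF[5]=C('n')+2=5+2=7
L[6]='N': occ=1, LF[6]=C('N')+1=1+1=2
L[7]='m': occ=1, LF[7]=C('m')+1=3+1=4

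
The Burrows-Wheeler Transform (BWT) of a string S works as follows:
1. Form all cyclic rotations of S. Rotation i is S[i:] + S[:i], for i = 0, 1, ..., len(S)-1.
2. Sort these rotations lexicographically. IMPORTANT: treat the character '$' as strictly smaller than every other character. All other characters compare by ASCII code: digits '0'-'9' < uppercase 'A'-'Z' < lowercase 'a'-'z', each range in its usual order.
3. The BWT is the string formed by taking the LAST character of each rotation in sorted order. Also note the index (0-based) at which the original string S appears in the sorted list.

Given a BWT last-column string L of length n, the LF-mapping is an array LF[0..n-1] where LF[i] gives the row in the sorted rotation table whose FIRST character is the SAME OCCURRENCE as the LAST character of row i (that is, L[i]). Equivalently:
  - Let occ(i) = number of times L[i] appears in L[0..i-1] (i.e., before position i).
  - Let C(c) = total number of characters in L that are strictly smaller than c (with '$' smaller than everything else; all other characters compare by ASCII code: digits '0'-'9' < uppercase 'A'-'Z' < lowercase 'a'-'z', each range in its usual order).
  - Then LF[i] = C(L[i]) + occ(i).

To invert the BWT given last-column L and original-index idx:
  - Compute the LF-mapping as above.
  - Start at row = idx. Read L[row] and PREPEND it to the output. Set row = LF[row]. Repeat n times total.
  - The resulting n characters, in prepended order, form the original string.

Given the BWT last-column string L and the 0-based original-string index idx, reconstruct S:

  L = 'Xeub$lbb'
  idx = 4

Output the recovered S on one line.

Answer: bubbleX$

Derivation:
LF mapping: 1 5 7 2 0 6 3 4
Walk LF starting at row 4, prepending L[row]:
  step 1: row=4, L[4]='$', prepend. Next row=LF[4]=0
  step 2: row=0, L[0]='X', prepend. Next row=LF[0]=1
  step 3: row=1, L[1]='e', prepend. Next row=LF[1]=5
  step 4: row=5, L[5]='l', prepend. Next row=LF[5]=6
  step 5: row=6, L[6]='b', prepend. Next row=LF[6]=3
  step 6: row=3, L[3]='b', prepend. Next row=LF[3]=2
  step 7: row=2, L[2]='u', prepend. Next row=LF[2]=7
  step 8: row=7, L[7]='b', prepend. Next row=LF[7]=4
Reversed output: bubbleX$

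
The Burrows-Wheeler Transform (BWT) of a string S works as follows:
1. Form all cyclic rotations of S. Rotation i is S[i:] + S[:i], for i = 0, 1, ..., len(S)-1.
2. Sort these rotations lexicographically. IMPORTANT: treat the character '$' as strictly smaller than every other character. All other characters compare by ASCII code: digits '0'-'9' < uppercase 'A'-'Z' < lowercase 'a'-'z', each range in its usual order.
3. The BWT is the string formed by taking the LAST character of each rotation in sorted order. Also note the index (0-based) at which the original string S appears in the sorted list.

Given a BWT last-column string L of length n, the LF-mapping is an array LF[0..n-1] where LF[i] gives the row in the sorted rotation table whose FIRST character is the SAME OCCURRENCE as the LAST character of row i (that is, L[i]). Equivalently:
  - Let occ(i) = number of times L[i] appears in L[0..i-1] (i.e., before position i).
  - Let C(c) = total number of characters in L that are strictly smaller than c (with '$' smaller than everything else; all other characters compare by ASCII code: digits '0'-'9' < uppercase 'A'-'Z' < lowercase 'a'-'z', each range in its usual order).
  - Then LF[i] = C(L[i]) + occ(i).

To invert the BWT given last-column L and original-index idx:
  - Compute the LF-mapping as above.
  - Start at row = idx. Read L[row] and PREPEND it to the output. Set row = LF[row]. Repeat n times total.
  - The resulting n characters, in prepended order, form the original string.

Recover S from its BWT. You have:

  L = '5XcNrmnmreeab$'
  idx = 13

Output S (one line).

LF mapping: 1 3 6 2 12 9 11 10 13 7 8 4 5 0
Walk LF starting at row 13, prepending L[row]:
  step 1: row=13, L[13]='$', prepend. Next row=LF[13]=0
  step 2: row=0, L[0]='5', prepend. Next row=LF[0]=1
  step 3: row=1, L[1]='X', prepend. Next row=LF[1]=3
  step 4: row=3, L[3]='N', prepend. Next row=LF[3]=2
  step 5: row=2, L[2]='c', prepend. Next row=LF[2]=6
  step 6: row=6, L[6]='n', prepend. Next row=LF[6]=11
  step 7: row=11, L[11]='a', prepend. Next row=LF[11]=4
  step 8: row=4, L[4]='r', prepend. Next row=LF[4]=12
  step 9: row=12, L[12]='b', prepend. Next row=LF[12]=5
  step 10: row=5, L[5]='m', prepend. Next row=LF[5]=9
  step 11: row=9, L[9]='e', prepend. Next row=LF[9]=7
  step 12: row=7, L[7]='m', prepend. Next row=LF[7]=10
  step 13: row=10, L[10]='e', prepend. Next row=LF[10]=8
  step 14: row=8, L[8]='r', prepend. Next row=LF[8]=13
Reversed output: remembrancNX5$

Answer: remembrancNX5$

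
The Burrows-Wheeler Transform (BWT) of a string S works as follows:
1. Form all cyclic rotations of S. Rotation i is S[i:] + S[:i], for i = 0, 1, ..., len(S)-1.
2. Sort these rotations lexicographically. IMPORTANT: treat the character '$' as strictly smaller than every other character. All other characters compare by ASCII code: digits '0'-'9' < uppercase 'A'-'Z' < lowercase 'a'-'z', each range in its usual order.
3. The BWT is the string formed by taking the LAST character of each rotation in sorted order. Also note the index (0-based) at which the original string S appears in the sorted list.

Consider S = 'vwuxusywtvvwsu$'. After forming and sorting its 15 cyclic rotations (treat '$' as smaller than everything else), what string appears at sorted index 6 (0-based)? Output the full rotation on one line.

All 15 rotations (rotation i = S[i:]+S[:i]):
  rot[0] = vwuxusywtvvwsu$
  rot[1] = wuxusywtvvwsu$v
  rot[2] = uxusywtvvwsu$vw
  rot[3] = xusywtvvwsu$vwu
  rot[4] = usywtvvwsu$vwux
  rot[5] = sywtvvwsu$vwuxu
  rot[6] = ywtvvwsu$vwuxus
  rot[7] = wtvvwsu$vwuxusy
  rot[8] = tvvwsu$vwuxusyw
  rot[9] = vvwsu$vwuxusywt
  rot[10] = vwsu$vwuxusywtv
  rot[11] = wsu$vwuxusywtvv
  rot[12] = su$vwuxusywtvvw
  rot[13] = u$vwuxusywtvvws
  rot[14] = $vwuxusywtvvwsu
Sorted (with $ < everything):
  sorted[0] = $vwuxusywtvvwsu
  sorted[1] = su$vwuxusywtvvw
  sorted[2] = sywtvvwsu$vwuxu
  sorted[3] = tvvwsu$vwuxusyw
  sorted[4] = u$vwuxusywtvvws
  sorted[5] = usywtvvwsu$vwux
  sorted[6] = uxusywtvvwsu$vw
  sorted[7] = vvwsu$vwuxusywt
  sorted[8] = vwsu$vwuxusywtv
  sorted[9] = vwuxusywtvvwsu$
  sorted[10] = wsu$vwuxusywtvv
  sorted[11] = wtvvwsu$vwuxusy
  sorted[12] = wuxusywtvvwsu$v
  sorted[13] = xusywtvvwsu$vwu
  sorted[14] = ywtvvwsu$vwuxus
sorted[6] = uxusywtvvwsu$vw

Answer: uxusywtvvwsu$vw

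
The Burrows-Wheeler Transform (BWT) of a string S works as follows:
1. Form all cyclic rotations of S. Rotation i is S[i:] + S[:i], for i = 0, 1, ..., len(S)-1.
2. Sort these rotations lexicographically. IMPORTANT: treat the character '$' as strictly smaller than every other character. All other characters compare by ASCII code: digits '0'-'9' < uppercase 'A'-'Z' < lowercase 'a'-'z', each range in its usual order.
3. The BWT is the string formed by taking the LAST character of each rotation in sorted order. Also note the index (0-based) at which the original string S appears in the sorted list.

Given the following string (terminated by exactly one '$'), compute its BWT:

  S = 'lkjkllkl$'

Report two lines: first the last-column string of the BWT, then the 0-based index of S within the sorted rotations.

All 9 rotations (rotation i = S[i:]+S[:i]):
  rot[0] = lkjkllkl$
  rot[1] = kjkllkl$l
  rot[2] = jkllkl$lk
  rot[3] = kllkl$lkj
  rot[4] = llkl$lkjk
  rot[5] = lkl$lkjkl
  rot[6] = kl$lkjkll
  rot[7] = l$lkjkllk
  rot[8] = $lkjkllkl
Sorted (with $ < everything):
  sorted[0] = $lkjkllkl  (last char: 'l')
  sorted[1] = jkllkl$lk  (last char: 'k')
  sorted[2] = kjkllkl$l  (last char: 'l')
  sorted[3] = kl$lkjkll  (last char: 'l')
  sorted[4] = kllkl$lkj  (last char: 'j')
  sorted[5] = l$lkjkllk  (last char: 'k')
  sorted[6] = lkjkllkl$  (last char: '$')
  sorted[7] = lkl$lkjkl  (last char: 'l')
  sorted[8] = llkl$lkjk  (last char: 'k')
Last column: lklljk$lk
Original string S is at sorted index 6

Answer: lklljk$lk
6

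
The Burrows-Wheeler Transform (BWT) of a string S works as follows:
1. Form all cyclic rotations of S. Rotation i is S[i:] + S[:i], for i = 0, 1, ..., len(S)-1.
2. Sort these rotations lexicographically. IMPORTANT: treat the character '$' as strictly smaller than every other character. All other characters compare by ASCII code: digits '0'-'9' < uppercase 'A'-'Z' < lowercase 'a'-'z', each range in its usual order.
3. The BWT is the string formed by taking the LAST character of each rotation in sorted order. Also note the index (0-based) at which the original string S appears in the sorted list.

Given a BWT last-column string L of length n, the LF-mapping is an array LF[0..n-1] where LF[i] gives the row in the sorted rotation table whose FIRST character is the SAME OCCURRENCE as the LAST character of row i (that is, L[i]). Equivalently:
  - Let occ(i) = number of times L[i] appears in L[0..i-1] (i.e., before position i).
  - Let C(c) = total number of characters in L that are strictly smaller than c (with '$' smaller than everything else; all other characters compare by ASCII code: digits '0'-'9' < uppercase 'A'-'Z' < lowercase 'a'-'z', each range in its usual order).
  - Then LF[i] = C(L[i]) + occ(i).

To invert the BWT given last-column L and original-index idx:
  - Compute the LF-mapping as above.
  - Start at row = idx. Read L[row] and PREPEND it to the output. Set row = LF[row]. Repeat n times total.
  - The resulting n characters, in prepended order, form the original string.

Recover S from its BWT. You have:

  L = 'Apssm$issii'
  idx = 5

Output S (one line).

Answer: mississipA$

Derivation:
LF mapping: 1 6 7 8 5 0 2 9 10 3 4
Walk LF starting at row 5, prepending L[row]:
  step 1: row=5, L[5]='$', prepend. Next row=LF[5]=0
  step 2: row=0, L[0]='A', prepend. Next row=LF[0]=1
  step 3: row=1, L[1]='p', prepend. Next row=LF[1]=6
  step 4: row=6, L[6]='i', prepend. Next row=LF[6]=2
  step 5: row=2, L[2]='s', prepend. Next row=LF[2]=7
  step 6: row=7, L[7]='s', prepend. Next row=LF[7]=9
  step 7: row=9, L[9]='i', prepend. Next row=LF[9]=3
  step 8: row=3, L[3]='s', prepend. Next row=LF[3]=8
  step 9: row=8, L[8]='s', prepend. Next row=LF[8]=10
  step 10: row=10, L[10]='i', prepend. Next row=LF[10]=4
  step 11: row=4, L[4]='m', prepend. Next row=LF[4]=5
Reversed output: mississipA$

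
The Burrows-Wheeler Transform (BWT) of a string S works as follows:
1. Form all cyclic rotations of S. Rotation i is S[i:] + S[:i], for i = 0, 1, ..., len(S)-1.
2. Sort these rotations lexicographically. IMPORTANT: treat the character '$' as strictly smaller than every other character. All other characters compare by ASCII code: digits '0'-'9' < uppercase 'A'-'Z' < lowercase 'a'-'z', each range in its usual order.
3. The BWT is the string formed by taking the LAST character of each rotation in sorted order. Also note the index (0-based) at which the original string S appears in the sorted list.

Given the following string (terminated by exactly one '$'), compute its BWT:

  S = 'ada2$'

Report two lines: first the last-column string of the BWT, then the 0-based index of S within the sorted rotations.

All 5 rotations (rotation i = S[i:]+S[:i]):
  rot[0] = ada2$
  rot[1] = da2$a
  rot[2] = a2$ad
  rot[3] = 2$ada
  rot[4] = $ada2
Sorted (with $ < everything):
  sorted[0] = $ada2  (last char: '2')
  sorted[1] = 2$ada  (last char: 'a')
  sorted[2] = a2$ad  (last char: 'd')
  sorted[3] = ada2$  (last char: '$')
  sorted[4] = da2$a  (last char: 'a')
Last column: 2ad$a
Original string S is at sorted index 3

Answer: 2ad$a
3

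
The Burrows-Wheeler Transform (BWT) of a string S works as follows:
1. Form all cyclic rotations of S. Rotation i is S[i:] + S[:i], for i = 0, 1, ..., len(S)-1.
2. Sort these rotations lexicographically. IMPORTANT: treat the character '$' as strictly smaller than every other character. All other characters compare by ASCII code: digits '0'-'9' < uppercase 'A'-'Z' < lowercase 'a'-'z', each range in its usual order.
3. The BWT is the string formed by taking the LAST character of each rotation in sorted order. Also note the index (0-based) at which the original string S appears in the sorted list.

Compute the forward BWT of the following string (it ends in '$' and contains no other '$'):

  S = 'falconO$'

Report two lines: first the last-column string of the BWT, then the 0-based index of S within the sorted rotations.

All 8 rotations (rotation i = S[i:]+S[:i]):
  rot[0] = falconO$
  rot[1] = alconO$f
  rot[2] = lconO$fa
  rot[3] = conO$fal
  rot[4] = onO$falc
  rot[5] = nO$falco
  rot[6] = O$falcon
  rot[7] = $falconO
Sorted (with $ < everything):
  sorted[0] = $falconO  (last char: 'O')
  sorted[1] = O$falcon  (last char: 'n')
  sorted[2] = alconO$f  (last char: 'f')
  sorted[3] = conO$fal  (last char: 'l')
  sorted[4] = falconO$  (last char: '$')
  sorted[5] = lconO$fa  (last char: 'a')
  sorted[6] = nO$falco  (last char: 'o')
  sorted[7] = onO$falc  (last char: 'c')
Last column: Onfl$aoc
Original string S is at sorted index 4

Answer: Onfl$aoc
4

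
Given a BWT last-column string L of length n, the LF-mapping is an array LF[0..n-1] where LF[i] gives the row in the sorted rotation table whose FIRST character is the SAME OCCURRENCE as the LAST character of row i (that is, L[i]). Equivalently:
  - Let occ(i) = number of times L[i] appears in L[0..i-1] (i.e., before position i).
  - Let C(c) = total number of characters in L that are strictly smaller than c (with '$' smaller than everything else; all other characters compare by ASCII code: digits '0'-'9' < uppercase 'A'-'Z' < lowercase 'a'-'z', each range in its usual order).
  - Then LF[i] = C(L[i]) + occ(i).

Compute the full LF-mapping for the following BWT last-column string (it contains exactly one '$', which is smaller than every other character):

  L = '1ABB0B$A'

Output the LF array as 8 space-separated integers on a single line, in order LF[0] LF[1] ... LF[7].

Answer: 2 3 5 6 1 7 0 4

Derivation:
Char counts: '$':1, '0':1, '1':1, 'A':2, 'B':3
C (first-col start): C('$')=0, C('0')=1, C('1')=2, C('A')=3, C('B')=5
L[0]='1': occ=0, LF[0]=C('1')+0=2+0=2
L[1]='A': occ=0, LF[1]=C('A')+0=3+0=3
L[2]='B': occ=0, LF[2]=C('B')+0=5+0=5
L[3]='B': occ=1, LF[3]=C('B')+1=5+1=6
L[4]='0': occ=0, LF[4]=C('0')+0=1+0=1
L[5]='B': occ=2, LF[5]=C('B')+2=5+2=7
L[6]='$': occ=0, LF[6]=C('$')+0=0+0=0
L[7]='A': occ=1, LF[7]=C('A')+1=3+1=4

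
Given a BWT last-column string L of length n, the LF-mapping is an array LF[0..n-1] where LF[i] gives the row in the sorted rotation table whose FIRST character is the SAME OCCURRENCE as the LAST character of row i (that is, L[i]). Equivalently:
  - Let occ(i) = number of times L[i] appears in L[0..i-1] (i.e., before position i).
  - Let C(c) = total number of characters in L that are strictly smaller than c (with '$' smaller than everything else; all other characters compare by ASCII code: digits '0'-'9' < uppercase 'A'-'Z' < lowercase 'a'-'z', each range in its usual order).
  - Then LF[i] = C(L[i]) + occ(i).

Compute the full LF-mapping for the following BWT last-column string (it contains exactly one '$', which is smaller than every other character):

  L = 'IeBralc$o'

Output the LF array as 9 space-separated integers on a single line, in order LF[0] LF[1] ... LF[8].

Char counts: '$':1, 'B':1, 'I':1, 'a':1, 'c':1, 'e':1, 'l':1, 'o':1, 'r':1
C (first-col start): C('$')=0, C('B')=1, C('I')=2, C('a')=3, C('c')=4, C('e')=5, C('l')=6, C('o')=7, C('r')=8
L[0]='I': occ=0, LF[0]=C('I')+0=2+0=2
L[1]='e': occ=0, LF[1]=C('e')+0=5+0=5
L[2]='B': occ=0, LF[2]=C('B')+0=1+0=1
L[3]='r': occ=0, LF[3]=C('r')+0=8+0=8
L[4]='a': occ=0, LF[4]=C('a')+0=3+0=3
L[5]='l': occ=0, LF[5]=C('l')+0=6+0=6
L[6]='c': occ=0, LF[6]=C('c')+0=4+0=4
L[7]='$': occ=0, LF[7]=C('$')+0=0+0=0
L[8]='o': occ=0, LF[8]=C('o')+0=7+0=7

Answer: 2 5 1 8 3 6 4 0 7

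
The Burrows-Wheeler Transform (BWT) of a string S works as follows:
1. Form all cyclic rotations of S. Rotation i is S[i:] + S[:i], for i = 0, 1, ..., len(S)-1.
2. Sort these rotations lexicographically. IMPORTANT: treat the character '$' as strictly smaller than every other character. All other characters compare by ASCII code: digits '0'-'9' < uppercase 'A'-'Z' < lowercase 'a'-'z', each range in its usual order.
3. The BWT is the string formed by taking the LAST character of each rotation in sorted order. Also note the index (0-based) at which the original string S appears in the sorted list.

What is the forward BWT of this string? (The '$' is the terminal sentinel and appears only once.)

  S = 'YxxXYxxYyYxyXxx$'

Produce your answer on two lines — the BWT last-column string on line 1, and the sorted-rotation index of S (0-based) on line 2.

Answer: xxy$XyxxxxXYYYxY
3

Derivation:
All 16 rotations (rotation i = S[i:]+S[:i]):
  rot[0] = YxxXYxxYyYxyXxx$
  rot[1] = xxXYxxYyYxyXxx$Y
  rot[2] = xXYxxYyYxyXxx$Yx
  rot[3] = XYxxYyYxyXxx$Yxx
  rot[4] = YxxYyYxyXxx$YxxX
  rot[5] = xxYyYxyXxx$YxxXY
  rot[6] = xYyYxyXxx$YxxXYx
  rot[7] = YyYxyXxx$YxxXYxx
  rot[8] = yYxyXxx$YxxXYxxY
  rot[9] = YxyXxx$YxxXYxxYy
  rot[10] = xyXxx$YxxXYxxYyY
  rot[11] = yXxx$YxxXYxxYyYx
  rot[12] = Xxx$YxxXYxxYyYxy
  rot[13] = xx$YxxXYxxYyYxyX
  rot[14] = x$YxxXYxxYyYxyXx
  rot[15] = $YxxXYxxYyYxyXxx
Sorted (with $ < everything):
  sorted[0] = $YxxXYxxYyYxyXxx  (last char: 'x')
  sorted[1] = XYxxYyYxyXxx$Yxx  (last char: 'x')
  sorted[2] = Xxx$YxxXYxxYyYxy  (last char: 'y')
  sorted[3] = YxxXYxxYyYxyXxx$  (last char: '$')
  sorted[4] = YxxYyYxyXxx$YxxX  (last char: 'X')
  sorted[5] = YxyXxx$YxxXYxxYy  (last char: 'y')
  sorted[6] = YyYxyXxx$YxxXYxx  (last char: 'x')
  sorted[7] = x$YxxXYxxYyYxyXx  (last char: 'x')
  sorted[8] = xXYxxYyYxyXxx$Yx  (last char: 'x')
  sorted[9] = xYyYxyXxx$YxxXYx  (last char: 'x')
  sorted[10] = xx$YxxXYxxYyYxyX  (last char: 'X')
  sorted[11] = xxXYxxYyYxyXxx$Y  (last char: 'Y')
  sorted[12] = xxYyYxyXxx$YxxXY  (last char: 'Y')
  sorted[13] = xyXxx$YxxXYxxYyY  (last char: 'Y')
  sorted[14] = yXxx$YxxXYxxYyYx  (last char: 'x')
  sorted[15] = yYxyXxx$YxxXYxxY  (last char: 'Y')
Last column: xxy$XyxxxxXYYYxY
Original string S is at sorted index 3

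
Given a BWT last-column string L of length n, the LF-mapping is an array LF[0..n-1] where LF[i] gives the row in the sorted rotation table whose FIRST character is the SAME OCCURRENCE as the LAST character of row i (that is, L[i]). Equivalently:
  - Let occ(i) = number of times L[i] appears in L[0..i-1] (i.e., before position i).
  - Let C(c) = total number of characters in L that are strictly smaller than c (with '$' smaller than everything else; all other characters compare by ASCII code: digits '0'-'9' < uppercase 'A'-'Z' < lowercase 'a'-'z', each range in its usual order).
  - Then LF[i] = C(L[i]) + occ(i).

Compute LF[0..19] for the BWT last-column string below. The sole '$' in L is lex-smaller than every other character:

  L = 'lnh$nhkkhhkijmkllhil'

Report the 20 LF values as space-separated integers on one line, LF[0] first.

Char counts: '$':1, 'h':5, 'i':2, 'j':1, 'k':4, 'l':4, 'm':1, 'n':2
C (first-col start): C('$')=0, C('h')=1, C('i')=6, C('j')=8, C('k')=9, C('l')=13, C('m')=17, C('n')=18
L[0]='l': occ=0, LF[0]=C('l')+0=13+0=13
L[1]='n': occ=0, LF[1]=C('n')+0=18+0=18
L[2]='h': occ=0, LF[2]=C('h')+0=1+0=1
L[3]='$': occ=0, LF[3]=C('$')+0=0+0=0
L[4]='n': occ=1, LF[4]=C('n')+1=18+1=19
L[5]='h': occ=1, LF[5]=C('h')+1=1+1=2
L[6]='k': occ=0, LF[6]=C('k')+0=9+0=9
L[7]='k': occ=1, LF[7]=C('k')+1=9+1=10
L[8]='h': occ=2, LF[8]=C('h')+2=1+2=3
L[9]='h': occ=3, LF[9]=C('h')+3=1+3=4
L[10]='k': occ=2, LF[10]=C('k')+2=9+2=11
L[11]='i': occ=0, LF[11]=C('i')+0=6+0=6
L[12]='j': occ=0, LF[12]=C('j')+0=8+0=8
L[13]='m': occ=0, LF[13]=C('m')+0=17+0=17
L[14]='k': occ=3, LF[14]=C('k')+3=9+3=12
L[15]='l': occ=1, LF[15]=C('l')+1=13+1=14
L[16]='l': occ=2, LF[16]=C('l')+2=13+2=15
L[17]='h': occ=4, LF[17]=C('h')+4=1+4=5
L[18]='i': occ=1, LF[18]=C('i')+1=6+1=7
L[19]='l': occ=3, LF[19]=C('l')+3=13+3=16

Answer: 13 18 1 0 19 2 9 10 3 4 11 6 8 17 12 14 15 5 7 16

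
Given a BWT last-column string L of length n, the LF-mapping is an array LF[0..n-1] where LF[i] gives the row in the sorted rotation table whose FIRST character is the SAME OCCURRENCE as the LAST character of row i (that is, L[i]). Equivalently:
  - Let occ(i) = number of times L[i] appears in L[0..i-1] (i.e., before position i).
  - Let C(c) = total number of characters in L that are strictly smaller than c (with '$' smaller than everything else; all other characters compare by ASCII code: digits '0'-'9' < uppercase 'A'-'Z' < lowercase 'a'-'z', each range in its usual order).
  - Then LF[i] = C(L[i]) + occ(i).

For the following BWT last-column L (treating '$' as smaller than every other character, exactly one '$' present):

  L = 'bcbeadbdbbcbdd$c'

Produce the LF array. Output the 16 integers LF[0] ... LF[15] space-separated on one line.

Answer: 2 8 3 15 1 11 4 12 5 6 9 7 13 14 0 10

Derivation:
Char counts: '$':1, 'a':1, 'b':6, 'c':3, 'd':4, 'e':1
C (first-col start): C('$')=0, C('a')=1, C('b')=2, C('c')=8, C('d')=11, C('e')=15
L[0]='b': occ=0, LF[0]=C('b')+0=2+0=2
L[1]='c': occ=0, LF[1]=C('c')+0=8+0=8
L[2]='b': occ=1, LF[2]=C('b')+1=2+1=3
L[3]='e': occ=0, LF[3]=C('e')+0=15+0=15
L[4]='a': occ=0, LF[4]=C('a')+0=1+0=1
L[5]='d': occ=0, LF[5]=C('d')+0=11+0=11
L[6]='b': occ=2, LF[6]=C('b')+2=2+2=4
L[7]='d': occ=1, LF[7]=C('d')+1=11+1=12
L[8]='b': occ=3, LF[8]=C('b')+3=2+3=5
L[9]='b': occ=4, LF[9]=C('b')+4=2+4=6
L[10]='c': occ=1, LF[10]=C('c')+1=8+1=9
L[11]='b': occ=5, LF[11]=C('b')+5=2+5=7
L[12]='d': occ=2, LF[12]=C('d')+2=11+2=13
L[13]='d': occ=3, LF[13]=C('d')+3=11+3=14
L[14]='$': occ=0, LF[14]=C('$')+0=0+0=0
L[15]='c': occ=2, LF[15]=C('c')+2=8+2=10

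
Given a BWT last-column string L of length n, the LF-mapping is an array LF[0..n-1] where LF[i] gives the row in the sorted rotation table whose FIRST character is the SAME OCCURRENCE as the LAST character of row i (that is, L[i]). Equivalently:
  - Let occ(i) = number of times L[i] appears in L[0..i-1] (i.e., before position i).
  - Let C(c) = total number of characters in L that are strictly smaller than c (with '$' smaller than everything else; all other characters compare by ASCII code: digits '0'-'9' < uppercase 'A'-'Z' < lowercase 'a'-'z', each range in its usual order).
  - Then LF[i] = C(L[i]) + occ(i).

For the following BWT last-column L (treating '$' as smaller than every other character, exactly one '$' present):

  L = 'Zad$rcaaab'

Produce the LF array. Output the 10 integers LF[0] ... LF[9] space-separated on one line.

Answer: 1 2 8 0 9 7 3 4 5 6

Derivation:
Char counts: '$':1, 'Z':1, 'a':4, 'b':1, 'c':1, 'd':1, 'r':1
C (first-col start): C('$')=0, C('Z')=1, C('a')=2, C('b')=6, C('c')=7, C('d')=8, C('r')=9
L[0]='Z': occ=0, LF[0]=C('Z')+0=1+0=1
L[1]='a': occ=0, LF[1]=C('a')+0=2+0=2
L[2]='d': occ=0, LF[2]=C('d')+0=8+0=8
L[3]='$': occ=0, LF[3]=C('$')+0=0+0=0
L[4]='r': occ=0, LF[4]=C('r')+0=9+0=9
L[5]='c': occ=0, LF[5]=C('c')+0=7+0=7
L[6]='a': occ=1, LF[6]=C('a')+1=2+1=3
L[7]='a': occ=2, LF[7]=C('a')+2=2+2=4
L[8]='a': occ=3, LF[8]=C('a')+3=2+3=5
L[9]='b': occ=0, LF[9]=C('b')+0=6+0=6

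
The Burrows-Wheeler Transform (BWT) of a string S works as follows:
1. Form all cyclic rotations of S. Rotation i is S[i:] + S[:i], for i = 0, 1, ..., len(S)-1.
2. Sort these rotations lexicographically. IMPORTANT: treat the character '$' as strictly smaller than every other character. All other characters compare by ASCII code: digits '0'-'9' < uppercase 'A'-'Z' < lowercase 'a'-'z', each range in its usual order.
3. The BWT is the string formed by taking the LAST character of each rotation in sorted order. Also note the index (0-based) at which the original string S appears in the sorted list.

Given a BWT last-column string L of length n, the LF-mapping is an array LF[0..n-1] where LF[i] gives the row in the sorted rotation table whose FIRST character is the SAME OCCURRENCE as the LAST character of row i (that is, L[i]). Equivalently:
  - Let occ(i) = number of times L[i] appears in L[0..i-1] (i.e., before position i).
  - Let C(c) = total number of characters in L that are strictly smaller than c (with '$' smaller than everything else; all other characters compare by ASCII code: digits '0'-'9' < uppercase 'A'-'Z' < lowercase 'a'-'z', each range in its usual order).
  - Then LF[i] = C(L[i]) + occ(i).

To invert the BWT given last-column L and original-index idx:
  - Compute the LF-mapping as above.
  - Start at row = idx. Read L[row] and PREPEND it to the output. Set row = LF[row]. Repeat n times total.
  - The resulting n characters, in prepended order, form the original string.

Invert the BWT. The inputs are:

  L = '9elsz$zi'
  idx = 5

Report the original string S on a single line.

LF mapping: 1 2 4 5 6 0 7 3
Walk LF starting at row 5, prepending L[row]:
  step 1: row=5, L[5]='$', prepend. Next row=LF[5]=0
  step 2: row=0, L[0]='9', prepend. Next row=LF[0]=1
  step 3: row=1, L[1]='e', prepend. Next row=LF[1]=2
  step 4: row=2, L[2]='l', prepend. Next row=LF[2]=4
  step 5: row=4, L[4]='z', prepend. Next row=LF[4]=6
  step 6: row=6, L[6]='z', prepend. Next row=LF[6]=7
  step 7: row=7, L[7]='i', prepend. Next row=LF[7]=3
  step 8: row=3, L[3]='s', prepend. Next row=LF[3]=5
Reversed output: sizzle9$

Answer: sizzle9$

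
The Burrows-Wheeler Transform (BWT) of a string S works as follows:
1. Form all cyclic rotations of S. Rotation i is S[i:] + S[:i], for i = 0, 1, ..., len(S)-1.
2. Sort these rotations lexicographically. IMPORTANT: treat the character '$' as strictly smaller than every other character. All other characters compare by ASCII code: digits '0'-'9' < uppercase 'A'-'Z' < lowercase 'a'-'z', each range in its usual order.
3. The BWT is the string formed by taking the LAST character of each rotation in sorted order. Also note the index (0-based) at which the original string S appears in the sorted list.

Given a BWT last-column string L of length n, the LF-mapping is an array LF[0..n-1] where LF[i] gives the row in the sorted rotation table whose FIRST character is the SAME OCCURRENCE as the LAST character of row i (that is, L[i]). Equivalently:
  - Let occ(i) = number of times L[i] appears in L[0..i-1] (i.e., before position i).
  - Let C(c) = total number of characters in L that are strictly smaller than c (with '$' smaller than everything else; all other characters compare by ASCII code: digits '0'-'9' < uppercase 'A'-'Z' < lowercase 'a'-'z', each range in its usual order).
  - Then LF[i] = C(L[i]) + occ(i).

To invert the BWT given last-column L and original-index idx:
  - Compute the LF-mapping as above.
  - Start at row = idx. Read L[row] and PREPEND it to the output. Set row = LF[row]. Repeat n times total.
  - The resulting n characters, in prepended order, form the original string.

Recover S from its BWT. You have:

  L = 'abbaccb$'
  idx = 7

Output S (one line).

Answer: cbcbaba$

Derivation:
LF mapping: 1 3 4 2 6 7 5 0
Walk LF starting at row 7, prepending L[row]:
  step 1: row=7, L[7]='$', prepend. Next row=LF[7]=0
  step 2: row=0, L[0]='a', prepend. Next row=LF[0]=1
  step 3: row=1, L[1]='b', prepend. Next row=LF[1]=3
  step 4: row=3, L[3]='a', prepend. Next row=LF[3]=2
  step 5: row=2, L[2]='b', prepend. Next row=LF[2]=4
  step 6: row=4, L[4]='c', prepend. Next row=LF[4]=6
  step 7: row=6, L[6]='b', prepend. Next row=LF[6]=5
  step 8: row=5, L[5]='c', prepend. Next row=LF[5]=7
Reversed output: cbcbaba$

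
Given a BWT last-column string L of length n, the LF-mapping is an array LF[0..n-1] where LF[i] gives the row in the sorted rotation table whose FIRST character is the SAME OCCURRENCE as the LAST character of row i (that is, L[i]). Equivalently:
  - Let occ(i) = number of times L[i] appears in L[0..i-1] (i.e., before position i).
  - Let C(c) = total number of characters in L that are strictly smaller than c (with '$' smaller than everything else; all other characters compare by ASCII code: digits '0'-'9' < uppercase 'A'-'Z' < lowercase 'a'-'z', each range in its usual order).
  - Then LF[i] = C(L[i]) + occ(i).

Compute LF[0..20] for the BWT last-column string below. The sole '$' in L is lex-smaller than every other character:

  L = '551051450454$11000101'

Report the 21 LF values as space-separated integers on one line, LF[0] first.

Answer: 16 17 7 1 18 8 13 19 2 14 20 15 0 9 10 3 4 5 11 6 12

Derivation:
Char counts: '$':1, '0':6, '1':6, '4':3, '5':5
C (first-col start): C('$')=0, C('0')=1, C('1')=7, C('4')=13, C('5')=16
L[0]='5': occ=0, LF[0]=C('5')+0=16+0=16
L[1]='5': occ=1, LF[1]=C('5')+1=16+1=17
L[2]='1': occ=0, LF[2]=C('1')+0=7+0=7
L[3]='0': occ=0, LF[3]=C('0')+0=1+0=1
L[4]='5': occ=2, LF[4]=C('5')+2=16+2=18
L[5]='1': occ=1, LF[5]=C('1')+1=7+1=8
L[6]='4': occ=0, LF[6]=C('4')+0=13+0=13
L[7]='5': occ=3, LF[7]=C('5')+3=16+3=19
L[8]='0': occ=1, LF[8]=C('0')+1=1+1=2
L[9]='4': occ=1, LF[9]=C('4')+1=13+1=14
L[10]='5': occ=4, LF[10]=C('5')+4=16+4=20
L[11]='4': occ=2, LF[11]=C('4')+2=13+2=15
L[12]='$': occ=0, LF[12]=C('$')+0=0+0=0
L[13]='1': occ=2, LF[13]=C('1')+2=7+2=9
L[14]='1': occ=3, LF[14]=C('1')+3=7+3=10
L[15]='0': occ=2, LF[15]=C('0')+2=1+2=3
L[16]='0': occ=3, LF[16]=C('0')+3=1+3=4
L[17]='0': occ=4, LF[17]=C('0')+4=1+4=5
L[18]='1': occ=4, LF[18]=C('1')+4=7+4=11
L[19]='0': occ=5, LF[19]=C('0')+5=1+5=6
L[20]='1': occ=5, LF[20]=C('1')+5=7+5=12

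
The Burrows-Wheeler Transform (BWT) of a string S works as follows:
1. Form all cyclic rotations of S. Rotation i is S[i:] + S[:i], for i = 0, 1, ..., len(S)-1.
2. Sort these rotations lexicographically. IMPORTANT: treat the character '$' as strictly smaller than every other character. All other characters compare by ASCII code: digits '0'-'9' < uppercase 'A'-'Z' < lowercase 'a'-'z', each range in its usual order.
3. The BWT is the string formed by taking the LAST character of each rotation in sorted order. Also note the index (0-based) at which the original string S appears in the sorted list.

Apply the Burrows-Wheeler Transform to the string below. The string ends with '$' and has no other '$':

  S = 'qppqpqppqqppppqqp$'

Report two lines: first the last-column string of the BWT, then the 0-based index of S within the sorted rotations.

All 18 rotations (rotation i = S[i:]+S[:i]):
  rot[0] = qppqpqppqqppppqqp$
  rot[1] = ppqpqppqqppppqqp$q
  rot[2] = pqpqppqqppppqqp$qp
  rot[3] = qpqppqqppppqqp$qpp
  rot[4] = pqppqqppppqqp$qppq
  rot[5] = qppqqppppqqp$qppqp
  rot[6] = ppqqppppqqp$qppqpq
  rot[7] = pqqppppqqp$qppqpqp
  rot[8] = qqppppqqp$qppqpqpp
  rot[9] = qppppqqp$qppqpqppq
  rot[10] = ppppqqp$qppqpqppqq
  rot[11] = pppqqp$qppqpqppqqp
  rot[12] = ppqqp$qppqpqppqqpp
  rot[13] = pqqp$qppqpqppqqppp
  rot[14] = qqp$qppqpqppqqpppp
  rot[15] = qp$qppqpqppqqppppq
  rot[16] = p$qppqpqppqqppppqq
  rot[17] = $qppqpqppqqppppqqp
Sorted (with $ < everything):
  sorted[0] = $qppqpqppqqppppqqp  (last char: 'p')
  sorted[1] = p$qppqpqppqqppppqq  (last char: 'q')
  sorted[2] = ppppqqp$qppqpqppqq  (last char: 'q')
  sorted[3] = pppqqp$qppqpqppqqp  (last char: 'p')
  sorted[4] = ppqpqppqqppppqqp$q  (last char: 'q')
  sorted[5] = ppqqp$qppqpqppqqpp  (last char: 'p')
  sorted[6] = ppqqppppqqp$qppqpq  (last char: 'q')
  sorted[7] = pqppqqppppqqp$qppq  (last char: 'q')
  sorted[8] = pqpqppqqppppqqp$qp  (last char: 'p')
  sorted[9] = pqqp$qppqpqppqqppp  (last char: 'p')
  sorted[10] = pqqppppqqp$qppqpqp  (last char: 'p')
  sorted[11] = qp$qppqpqppqqppppq  (last char: 'q')
  sorted[12] = qppppqqp$qppqpqppq  (last char: 'q')
  sorted[13] = qppqpqppqqppppqqp$  (last char: '$')
  sorted[14] = qppqqppppqqp$qppqp  (last char: 'p')
  sorted[15] = qpqppqqppppqqp$qpp  (last char: 'p')
  sorted[16] = qqp$qppqpqppqqpppp  (last char: 'p')
  sorted[17] = qqppppqqp$qppqpqpp  (last char: 'p')
Last column: pqqpqpqqpppqq$pppp
Original string S is at sorted index 13

Answer: pqqpqpqqpppqq$pppp
13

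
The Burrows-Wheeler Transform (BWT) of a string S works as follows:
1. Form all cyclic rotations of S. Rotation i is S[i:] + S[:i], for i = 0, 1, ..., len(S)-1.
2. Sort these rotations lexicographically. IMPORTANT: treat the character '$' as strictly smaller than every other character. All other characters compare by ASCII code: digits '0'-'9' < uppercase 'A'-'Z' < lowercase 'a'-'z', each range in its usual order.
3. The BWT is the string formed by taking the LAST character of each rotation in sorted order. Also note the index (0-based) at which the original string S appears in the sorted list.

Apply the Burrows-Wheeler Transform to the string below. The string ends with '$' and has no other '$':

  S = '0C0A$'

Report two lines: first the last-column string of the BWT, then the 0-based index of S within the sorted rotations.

Answer: AC$00
2

Derivation:
All 5 rotations (rotation i = S[i:]+S[:i]):
  rot[0] = 0C0A$
  rot[1] = C0A$0
  rot[2] = 0A$0C
  rot[3] = A$0C0
  rot[4] = $0C0A
Sorted (with $ < everything):
  sorted[0] = $0C0A  (last char: 'A')
  sorted[1] = 0A$0C  (last char: 'C')
  sorted[2] = 0C0A$  (last char: '$')
  sorted[3] = A$0C0  (last char: '0')
  sorted[4] = C0A$0  (last char: '0')
Last column: AC$00
Original string S is at sorted index 2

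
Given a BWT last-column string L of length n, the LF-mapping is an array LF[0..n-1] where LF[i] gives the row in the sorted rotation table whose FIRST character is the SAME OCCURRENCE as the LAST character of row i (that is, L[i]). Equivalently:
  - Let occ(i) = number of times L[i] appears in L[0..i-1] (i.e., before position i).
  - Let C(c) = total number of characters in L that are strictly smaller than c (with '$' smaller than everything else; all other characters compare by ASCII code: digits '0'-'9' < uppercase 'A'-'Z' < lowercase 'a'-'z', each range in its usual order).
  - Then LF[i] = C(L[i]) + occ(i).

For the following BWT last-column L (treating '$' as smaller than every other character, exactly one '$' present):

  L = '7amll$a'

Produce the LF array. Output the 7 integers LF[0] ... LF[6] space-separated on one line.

Char counts: '$':1, '7':1, 'a':2, 'l':2, 'm':1
C (first-col start): C('$')=0, C('7')=1, C('a')=2, C('l')=4, C('m')=6
L[0]='7': occ=0, LF[0]=C('7')+0=1+0=1
L[1]='a': occ=0, LF[1]=C('a')+0=2+0=2
L[2]='m': occ=0, LF[2]=C('m')+0=6+0=6
L[3]='l': occ=0, LF[3]=C('l')+0=4+0=4
L[4]='l': occ=1, LF[4]=C('l')+1=4+1=5
L[5]='$': occ=0, LF[5]=C('$')+0=0+0=0
L[6]='a': occ=1, LF[6]=C('a')+1=2+1=3

Answer: 1 2 6 4 5 0 3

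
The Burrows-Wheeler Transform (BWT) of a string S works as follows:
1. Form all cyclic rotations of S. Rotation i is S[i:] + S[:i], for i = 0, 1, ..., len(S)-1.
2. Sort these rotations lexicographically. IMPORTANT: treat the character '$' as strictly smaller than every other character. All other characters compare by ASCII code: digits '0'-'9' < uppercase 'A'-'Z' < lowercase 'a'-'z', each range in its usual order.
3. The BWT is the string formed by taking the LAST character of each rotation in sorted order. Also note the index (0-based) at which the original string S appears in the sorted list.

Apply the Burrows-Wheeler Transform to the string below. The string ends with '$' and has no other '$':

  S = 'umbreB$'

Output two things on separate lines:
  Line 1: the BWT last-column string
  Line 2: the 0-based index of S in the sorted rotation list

All 7 rotations (rotation i = S[i:]+S[:i]):
  rot[0] = umbreB$
  rot[1] = mbreB$u
  rot[2] = breB$um
  rot[3] = reB$umb
  rot[4] = eB$umbr
  rot[5] = B$umbre
  rot[6] = $umbreB
Sorted (with $ < everything):
  sorted[0] = $umbreB  (last char: 'B')
  sorted[1] = B$umbre  (last char: 'e')
  sorted[2] = breB$um  (last char: 'm')
  sorted[3] = eB$umbr  (last char: 'r')
  sorted[4] = mbreB$u  (last char: 'u')
  sorted[5] = reB$umb  (last char: 'b')
  sorted[6] = umbreB$  (last char: '$')
Last column: Bemrub$
Original string S is at sorted index 6

Answer: Bemrub$
6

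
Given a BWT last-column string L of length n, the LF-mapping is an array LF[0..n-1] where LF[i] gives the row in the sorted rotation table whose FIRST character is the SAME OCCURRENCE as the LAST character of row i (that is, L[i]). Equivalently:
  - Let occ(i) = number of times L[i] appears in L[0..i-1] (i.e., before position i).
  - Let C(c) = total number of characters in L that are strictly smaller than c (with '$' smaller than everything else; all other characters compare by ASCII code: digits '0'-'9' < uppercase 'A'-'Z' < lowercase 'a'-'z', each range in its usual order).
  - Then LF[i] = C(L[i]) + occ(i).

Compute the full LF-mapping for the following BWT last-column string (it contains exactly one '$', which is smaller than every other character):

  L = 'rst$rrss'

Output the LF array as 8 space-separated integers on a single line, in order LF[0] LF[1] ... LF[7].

Char counts: '$':1, 'r':3, 's':3, 't':1
C (first-col start): C('$')=0, C('r')=1, C('s')=4, C('t')=7
L[0]='r': occ=0, LF[0]=C('r')+0=1+0=1
L[1]='s': occ=0, LF[1]=C('s')+0=4+0=4
L[2]='t': occ=0, LF[2]=C('t')+0=7+0=7
L[3]='$': occ=0, LF[3]=C('$')+0=0+0=0
L[4]='r': occ=1, LF[4]=C('r')+1=1+1=2
L[5]='r': occ=2, LF[5]=C('r')+2=1+2=3
L[6]='s': occ=1, LF[6]=C('s')+1=4+1=5
L[7]='s': occ=2, LF[7]=C('s')+2=4+2=6

Answer: 1 4 7 0 2 3 5 6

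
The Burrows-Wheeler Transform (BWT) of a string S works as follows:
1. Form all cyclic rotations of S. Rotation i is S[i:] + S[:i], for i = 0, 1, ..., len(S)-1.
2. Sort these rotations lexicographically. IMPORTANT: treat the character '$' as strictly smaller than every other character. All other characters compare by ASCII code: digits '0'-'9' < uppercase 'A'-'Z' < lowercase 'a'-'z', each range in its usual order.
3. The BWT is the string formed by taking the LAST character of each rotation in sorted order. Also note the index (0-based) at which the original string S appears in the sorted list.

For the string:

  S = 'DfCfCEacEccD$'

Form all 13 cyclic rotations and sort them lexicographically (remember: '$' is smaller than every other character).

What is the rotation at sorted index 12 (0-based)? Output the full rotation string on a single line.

Answer: fCfCEacEccD$D

Derivation:
All 13 rotations (rotation i = S[i:]+S[:i]):
  rot[0] = DfCfCEacEccD$
  rot[1] = fCfCEacEccD$D
  rot[2] = CfCEacEccD$Df
  rot[3] = fCEacEccD$DfC
  rot[4] = CEacEccD$DfCf
  rot[5] = EacEccD$DfCfC
  rot[6] = acEccD$DfCfCE
  rot[7] = cEccD$DfCfCEa
  rot[8] = EccD$DfCfCEac
  rot[9] = ccD$DfCfCEacE
  rot[10] = cD$DfCfCEacEc
  rot[11] = D$DfCfCEacEcc
  rot[12] = $DfCfCEacEccD
Sorted (with $ < everything):
  sorted[0] = $DfCfCEacEccD
  sorted[1] = CEacEccD$DfCf
  sorted[2] = CfCEacEccD$Df
  sorted[3] = D$DfCfCEacEcc
  sorted[4] = DfCfCEacEccD$
  sorted[5] = EacEccD$DfCfC
  sorted[6] = EccD$DfCfCEac
  sorted[7] = acEccD$DfCfCE
  sorted[8] = cD$DfCfCEacEc
  sorted[9] = cEccD$DfCfCEa
  sorted[10] = ccD$DfCfCEacE
  sorted[11] = fCEacEccD$DfC
  sorted[12] = fCfCEacEccD$D
sorted[12] = fCfCEacEccD$D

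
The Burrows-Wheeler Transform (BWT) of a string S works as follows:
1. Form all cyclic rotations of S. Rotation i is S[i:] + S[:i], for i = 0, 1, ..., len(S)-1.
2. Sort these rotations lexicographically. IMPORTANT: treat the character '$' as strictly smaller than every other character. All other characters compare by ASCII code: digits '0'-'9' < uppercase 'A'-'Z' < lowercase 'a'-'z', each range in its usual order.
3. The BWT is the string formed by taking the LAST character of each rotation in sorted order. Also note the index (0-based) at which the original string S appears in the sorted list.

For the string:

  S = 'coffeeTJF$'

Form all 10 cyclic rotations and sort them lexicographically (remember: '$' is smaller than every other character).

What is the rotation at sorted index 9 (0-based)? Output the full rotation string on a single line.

Answer: offeeTJF$c

Derivation:
All 10 rotations (rotation i = S[i:]+S[:i]):
  rot[0] = coffeeTJF$
  rot[1] = offeeTJF$c
  rot[2] = ffeeTJF$co
  rot[3] = feeTJF$cof
  rot[4] = eeTJF$coff
  rot[5] = eTJF$coffe
  rot[6] = TJF$coffee
  rot[7] = JF$coffeeT
  rot[8] = F$coffeeTJ
  rot[9] = $coffeeTJF
Sorted (with $ < everything):
  sorted[0] = $coffeeTJF
  sorted[1] = F$coffeeTJ
  sorted[2] = JF$coffeeT
  sorted[3] = TJF$coffee
  sorted[4] = coffeeTJF$
  sorted[5] = eTJF$coffe
  sorted[6] = eeTJF$coff
  sorted[7] = feeTJF$cof
  sorted[8] = ffeeTJF$co
  sorted[9] = offeeTJF$c
sorted[9] = offeeTJF$c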